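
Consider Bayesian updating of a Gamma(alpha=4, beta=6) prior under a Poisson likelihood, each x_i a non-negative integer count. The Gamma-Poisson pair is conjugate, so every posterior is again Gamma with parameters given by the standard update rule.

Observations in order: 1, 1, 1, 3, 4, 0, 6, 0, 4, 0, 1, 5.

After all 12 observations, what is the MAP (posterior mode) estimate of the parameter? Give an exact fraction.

obs 1: x=1 → posterior Gamma(5, 7)
obs 2: x=1 → posterior Gamma(6, 8)
obs 3: x=1 → posterior Gamma(7, 9)
obs 4: x=3 → posterior Gamma(10, 10)
obs 5: x=4 → posterior Gamma(14, 11)
obs 6: x=0 → posterior Gamma(14, 12)
obs 7: x=6 → posterior Gamma(20, 13)
obs 8: x=0 → posterior Gamma(20, 14)
obs 9: x=4 → posterior Gamma(24, 15)
obs 10: x=0 → posterior Gamma(24, 16)
obs 11: x=1 → posterior Gamma(25, 17)
obs 12: x=5 → posterior Gamma(30, 18)

29/18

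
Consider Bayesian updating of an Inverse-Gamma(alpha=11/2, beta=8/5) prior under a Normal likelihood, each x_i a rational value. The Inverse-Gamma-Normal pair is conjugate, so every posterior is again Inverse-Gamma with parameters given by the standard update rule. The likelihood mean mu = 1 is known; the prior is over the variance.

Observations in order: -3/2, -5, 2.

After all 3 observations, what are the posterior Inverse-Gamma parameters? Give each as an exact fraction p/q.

obs 1: x=-3/2 → posterior Inverse-Gamma(6, 189/40)
obs 2: x=-5 → posterior Inverse-Gamma(13/2, 909/40)
obs 3: x=2 → posterior Inverse-Gamma(7, 929/40)

alpha=7, beta=929/40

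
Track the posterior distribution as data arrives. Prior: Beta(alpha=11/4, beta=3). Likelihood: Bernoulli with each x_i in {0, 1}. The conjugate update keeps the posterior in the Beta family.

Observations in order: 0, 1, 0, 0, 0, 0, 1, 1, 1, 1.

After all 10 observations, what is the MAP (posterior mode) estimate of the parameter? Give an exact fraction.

obs 1: x=0 → posterior Beta(11/4, 4)
obs 2: x=1 → posterior Beta(15/4, 4)
obs 3: x=0 → posterior Beta(15/4, 5)
obs 4: x=0 → posterior Beta(15/4, 6)
obs 5: x=0 → posterior Beta(15/4, 7)
obs 6: x=0 → posterior Beta(15/4, 8)
obs 7: x=1 → posterior Beta(19/4, 8)
obs 8: x=1 → posterior Beta(23/4, 8)
obs 9: x=1 → posterior Beta(27/4, 8)
obs 10: x=1 → posterior Beta(31/4, 8)

27/55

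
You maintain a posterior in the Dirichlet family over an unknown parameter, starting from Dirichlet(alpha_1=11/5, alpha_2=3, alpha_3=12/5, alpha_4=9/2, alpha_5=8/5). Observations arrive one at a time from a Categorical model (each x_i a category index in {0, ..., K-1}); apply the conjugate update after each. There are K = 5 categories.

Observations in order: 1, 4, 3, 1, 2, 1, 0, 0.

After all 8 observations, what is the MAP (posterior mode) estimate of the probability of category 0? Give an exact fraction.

32/167

obs 1: x=1 → posterior Dirichlet(11/5, 4, 12/5, 9/2, 8/5)
obs 2: x=4 → posterior Dirichlet(11/5, 4, 12/5, 9/2, 13/5)
obs 3: x=3 → posterior Dirichlet(11/5, 4, 12/5, 11/2, 13/5)
obs 4: x=1 → posterior Dirichlet(11/5, 5, 12/5, 11/2, 13/5)
obs 5: x=2 → posterior Dirichlet(11/5, 5, 17/5, 11/2, 13/5)
obs 6: x=1 → posterior Dirichlet(11/5, 6, 17/5, 11/2, 13/5)
obs 7: x=0 → posterior Dirichlet(16/5, 6, 17/5, 11/2, 13/5)
obs 8: x=0 → posterior Dirichlet(21/5, 6, 17/5, 11/2, 13/5)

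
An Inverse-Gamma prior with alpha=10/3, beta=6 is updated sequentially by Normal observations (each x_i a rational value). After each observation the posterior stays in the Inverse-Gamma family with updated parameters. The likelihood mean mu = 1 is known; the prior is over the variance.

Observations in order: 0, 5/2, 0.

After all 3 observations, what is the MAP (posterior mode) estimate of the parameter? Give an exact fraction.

obs 1: x=0 → posterior Inverse-Gamma(23/6, 13/2)
obs 2: x=5/2 → posterior Inverse-Gamma(13/3, 61/8)
obs 3: x=0 → posterior Inverse-Gamma(29/6, 65/8)

39/28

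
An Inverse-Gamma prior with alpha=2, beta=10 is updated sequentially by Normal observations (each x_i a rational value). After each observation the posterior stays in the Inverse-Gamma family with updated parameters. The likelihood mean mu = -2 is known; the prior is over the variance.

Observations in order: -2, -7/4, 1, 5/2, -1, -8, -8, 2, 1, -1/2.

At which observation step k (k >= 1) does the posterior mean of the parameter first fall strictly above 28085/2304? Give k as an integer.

obs 1: x=-2 → posterior Inverse-Gamma(5/2, 10)
obs 2: x=-7/4 → posterior Inverse-Gamma(3, 321/32)
obs 3: x=1 → posterior Inverse-Gamma(7/2, 465/32)
obs 4: x=5/2 → posterior Inverse-Gamma(4, 789/32)
obs 5: x=-1 → posterior Inverse-Gamma(9/2, 805/32)
obs 6: x=-8 → posterior Inverse-Gamma(5, 1381/32)
obs 7: x=-8 → posterior Inverse-Gamma(11/2, 1957/32)
obs 8: x=2 → posterior Inverse-Gamma(6, 2213/32)
obs 9: x=1 → posterior Inverse-Gamma(13/2, 2357/32)
obs 10: x=-1/2 → posterior Inverse-Gamma(7, 2393/32)

k = 7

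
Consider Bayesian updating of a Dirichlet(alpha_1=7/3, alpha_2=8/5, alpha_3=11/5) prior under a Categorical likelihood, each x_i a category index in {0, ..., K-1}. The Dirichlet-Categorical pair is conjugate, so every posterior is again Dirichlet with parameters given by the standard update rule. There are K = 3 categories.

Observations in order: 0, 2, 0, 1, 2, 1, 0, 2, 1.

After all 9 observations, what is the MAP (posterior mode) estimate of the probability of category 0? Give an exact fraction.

5/14

obs 1: x=0 → posterior Dirichlet(10/3, 8/5, 11/5)
obs 2: x=2 → posterior Dirichlet(10/3, 8/5, 16/5)
obs 3: x=0 → posterior Dirichlet(13/3, 8/5, 16/5)
obs 4: x=1 → posterior Dirichlet(13/3, 13/5, 16/5)
obs 5: x=2 → posterior Dirichlet(13/3, 13/5, 21/5)
obs 6: x=1 → posterior Dirichlet(13/3, 18/5, 21/5)
obs 7: x=0 → posterior Dirichlet(16/3, 18/5, 21/5)
obs 8: x=2 → posterior Dirichlet(16/3, 18/5, 26/5)
obs 9: x=1 → posterior Dirichlet(16/3, 23/5, 26/5)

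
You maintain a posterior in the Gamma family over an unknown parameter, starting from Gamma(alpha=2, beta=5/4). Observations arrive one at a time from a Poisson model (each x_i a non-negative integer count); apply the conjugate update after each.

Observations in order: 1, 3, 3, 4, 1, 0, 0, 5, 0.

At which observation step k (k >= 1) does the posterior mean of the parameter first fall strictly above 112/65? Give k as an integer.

obs 1: x=1 → posterior Gamma(3, 9/4)
obs 2: x=3 → posterior Gamma(6, 13/4)
obs 3: x=3 → posterior Gamma(9, 17/4)
obs 4: x=4 → posterior Gamma(13, 21/4)
obs 5: x=1 → posterior Gamma(14, 25/4)
obs 6: x=0 → posterior Gamma(14, 29/4)
obs 7: x=0 → posterior Gamma(14, 33/4)
obs 8: x=5 → posterior Gamma(19, 37/4)
obs 9: x=0 → posterior Gamma(19, 41/4)

k = 2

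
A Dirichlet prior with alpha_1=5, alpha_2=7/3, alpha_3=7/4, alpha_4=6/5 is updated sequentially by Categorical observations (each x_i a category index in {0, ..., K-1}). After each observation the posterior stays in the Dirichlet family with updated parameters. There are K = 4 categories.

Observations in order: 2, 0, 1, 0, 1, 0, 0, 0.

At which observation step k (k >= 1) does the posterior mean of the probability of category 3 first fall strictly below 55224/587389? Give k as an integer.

k = 3

obs 1: x=2 → posterior Dirichlet(5, 7/3, 11/4, 6/5)
obs 2: x=0 → posterior Dirichlet(6, 7/3, 11/4, 6/5)
obs 3: x=1 → posterior Dirichlet(6, 10/3, 11/4, 6/5)
obs 4: x=0 → posterior Dirichlet(7, 10/3, 11/4, 6/5)
obs 5: x=1 → posterior Dirichlet(7, 13/3, 11/4, 6/5)
obs 6: x=0 → posterior Dirichlet(8, 13/3, 11/4, 6/5)
obs 7: x=0 → posterior Dirichlet(9, 13/3, 11/4, 6/5)
obs 8: x=0 → posterior Dirichlet(10, 13/3, 11/4, 6/5)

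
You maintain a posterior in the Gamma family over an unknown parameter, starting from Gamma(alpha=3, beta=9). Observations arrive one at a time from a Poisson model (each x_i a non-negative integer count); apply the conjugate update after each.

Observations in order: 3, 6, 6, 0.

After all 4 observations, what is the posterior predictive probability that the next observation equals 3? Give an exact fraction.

obs 1: x=3 → posterior Gamma(6, 10)
obs 2: x=6 → posterior Gamma(12, 11)
obs 3: x=6 → posterior Gamma(18, 12)
obs 4: x=0 → posterior Gamma(18, 13)

32049790981307857041765/292838893988496805462016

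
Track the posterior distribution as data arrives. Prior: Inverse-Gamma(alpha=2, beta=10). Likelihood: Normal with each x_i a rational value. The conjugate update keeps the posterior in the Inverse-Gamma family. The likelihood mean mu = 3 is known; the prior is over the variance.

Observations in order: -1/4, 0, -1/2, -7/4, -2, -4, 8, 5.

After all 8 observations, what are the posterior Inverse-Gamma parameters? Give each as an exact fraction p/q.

obs 1: x=-1/4 → posterior Inverse-Gamma(5/2, 489/32)
obs 2: x=0 → posterior Inverse-Gamma(3, 633/32)
obs 3: x=-1/2 → posterior Inverse-Gamma(7/2, 829/32)
obs 4: x=-7/4 → posterior Inverse-Gamma(4, 595/16)
obs 5: x=-2 → posterior Inverse-Gamma(9/2, 795/16)
obs 6: x=-4 → posterior Inverse-Gamma(5, 1187/16)
obs 7: x=8 → posterior Inverse-Gamma(11/2, 1387/16)
obs 8: x=5 → posterior Inverse-Gamma(6, 1419/16)

alpha=6, beta=1419/16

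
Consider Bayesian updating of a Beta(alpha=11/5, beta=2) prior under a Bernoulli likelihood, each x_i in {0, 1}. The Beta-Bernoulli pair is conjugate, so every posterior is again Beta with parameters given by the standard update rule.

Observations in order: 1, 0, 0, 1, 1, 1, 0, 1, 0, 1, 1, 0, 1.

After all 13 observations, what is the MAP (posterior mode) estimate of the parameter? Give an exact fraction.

23/38

obs 1: x=1 → posterior Beta(16/5, 2)
obs 2: x=0 → posterior Beta(16/5, 3)
obs 3: x=0 → posterior Beta(16/5, 4)
obs 4: x=1 → posterior Beta(21/5, 4)
obs 5: x=1 → posterior Beta(26/5, 4)
obs 6: x=1 → posterior Beta(31/5, 4)
obs 7: x=0 → posterior Beta(31/5, 5)
obs 8: x=1 → posterior Beta(36/5, 5)
obs 9: x=0 → posterior Beta(36/5, 6)
obs 10: x=1 → posterior Beta(41/5, 6)
obs 11: x=1 → posterior Beta(46/5, 6)
obs 12: x=0 → posterior Beta(46/5, 7)
obs 13: x=1 → posterior Beta(51/5, 7)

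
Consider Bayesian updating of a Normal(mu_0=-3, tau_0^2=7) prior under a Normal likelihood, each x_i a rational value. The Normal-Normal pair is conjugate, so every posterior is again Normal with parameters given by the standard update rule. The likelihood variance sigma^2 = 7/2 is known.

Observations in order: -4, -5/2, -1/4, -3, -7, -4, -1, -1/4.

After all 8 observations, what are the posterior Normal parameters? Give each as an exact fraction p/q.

mu_0=-47/17, tau_0^2=7/17

obs 1: x=-4 → posterior Normal(-11/3, 7/3)
obs 2: x=-5/2 → posterior Normal(-16/5, 7/5)
obs 3: x=-1/4 → posterior Normal(-33/14, 1)
obs 4: x=-3 → posterior Normal(-5/2, 7/9)
obs 5: x=-7 → posterior Normal(-73/22, 7/11)
obs 6: x=-4 → posterior Normal(-89/26, 7/13)
obs 7: x=-1 → posterior Normal(-31/10, 7/15)
obs 8: x=-1/4 → posterior Normal(-47/17, 7/17)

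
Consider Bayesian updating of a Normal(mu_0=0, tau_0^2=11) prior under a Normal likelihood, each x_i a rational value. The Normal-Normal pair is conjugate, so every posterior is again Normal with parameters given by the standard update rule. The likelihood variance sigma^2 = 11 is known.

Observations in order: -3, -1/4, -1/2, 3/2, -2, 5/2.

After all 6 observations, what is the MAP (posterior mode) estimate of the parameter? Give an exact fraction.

obs 1: x=-3 → posterior Normal(-3/2, 11/2)
obs 2: x=-1/4 → posterior Normal(-13/12, 11/3)
obs 3: x=-1/2 → posterior Normal(-15/16, 11/4)
obs 4: x=3/2 → posterior Normal(-9/20, 11/5)
obs 5: x=-2 → posterior Normal(-17/24, 11/6)
obs 6: x=5/2 → posterior Normal(-1/4, 11/7)

-1/4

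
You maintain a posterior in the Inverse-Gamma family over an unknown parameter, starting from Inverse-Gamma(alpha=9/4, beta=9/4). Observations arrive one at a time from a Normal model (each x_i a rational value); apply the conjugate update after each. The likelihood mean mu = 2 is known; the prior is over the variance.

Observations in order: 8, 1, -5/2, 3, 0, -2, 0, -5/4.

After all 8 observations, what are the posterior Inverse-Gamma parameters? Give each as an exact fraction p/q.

alpha=25/4, beta=1557/32

obs 1: x=8 → posterior Inverse-Gamma(11/4, 81/4)
obs 2: x=1 → posterior Inverse-Gamma(13/4, 83/4)
obs 3: x=-5/2 → posterior Inverse-Gamma(15/4, 247/8)
obs 4: x=3 → posterior Inverse-Gamma(17/4, 251/8)
obs 5: x=0 → posterior Inverse-Gamma(19/4, 267/8)
obs 6: x=-2 → posterior Inverse-Gamma(21/4, 331/8)
obs 7: x=0 → posterior Inverse-Gamma(23/4, 347/8)
obs 8: x=-5/4 → posterior Inverse-Gamma(25/4, 1557/32)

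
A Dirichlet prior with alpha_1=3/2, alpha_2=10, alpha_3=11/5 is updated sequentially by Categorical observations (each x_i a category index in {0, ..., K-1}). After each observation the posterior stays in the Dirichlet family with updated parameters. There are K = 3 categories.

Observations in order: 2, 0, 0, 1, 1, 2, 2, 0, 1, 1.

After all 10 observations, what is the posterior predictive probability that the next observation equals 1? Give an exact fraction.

obs 1: x=2 → posterior Dirichlet(3/2, 10, 16/5)
obs 2: x=0 → posterior Dirichlet(5/2, 10, 16/5)
obs 3: x=0 → posterior Dirichlet(7/2, 10, 16/5)
obs 4: x=1 → posterior Dirichlet(7/2, 11, 16/5)
obs 5: x=1 → posterior Dirichlet(7/2, 12, 16/5)
obs 6: x=2 → posterior Dirichlet(7/2, 12, 21/5)
obs 7: x=2 → posterior Dirichlet(7/2, 12, 26/5)
obs 8: x=0 → posterior Dirichlet(9/2, 12, 26/5)
obs 9: x=1 → posterior Dirichlet(9/2, 13, 26/5)
obs 10: x=1 → posterior Dirichlet(9/2, 14, 26/5)

140/237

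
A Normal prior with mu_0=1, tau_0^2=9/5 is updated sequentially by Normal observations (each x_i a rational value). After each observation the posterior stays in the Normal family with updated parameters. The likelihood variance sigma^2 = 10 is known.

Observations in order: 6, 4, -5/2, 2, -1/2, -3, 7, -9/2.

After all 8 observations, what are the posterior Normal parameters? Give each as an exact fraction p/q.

obs 1: x=6 → posterior Normal(104/59, 90/59)
obs 2: x=4 → posterior Normal(35/17, 45/34)
obs 3: x=-5/2 → posterior Normal(235/154, 90/77)
obs 4: x=2 → posterior Normal(271/172, 45/43)
obs 5: x=-1/2 → posterior Normal(131/95, 18/19)
obs 6: x=-3 → posterior Normal(1, 45/52)
obs 7: x=7 → posterior Normal(167/113, 90/113)
obs 8: x=-9/2 → posterior Normal(253/244, 45/61)

mu_0=253/244, tau_0^2=45/61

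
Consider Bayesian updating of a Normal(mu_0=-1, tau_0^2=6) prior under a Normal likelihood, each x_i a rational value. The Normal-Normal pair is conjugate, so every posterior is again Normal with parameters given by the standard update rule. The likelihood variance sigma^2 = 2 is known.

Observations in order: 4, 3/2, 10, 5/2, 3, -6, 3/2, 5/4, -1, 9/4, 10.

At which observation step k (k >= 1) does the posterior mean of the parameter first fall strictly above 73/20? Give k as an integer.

obs 1: x=4 → posterior Normal(11/4, 3/2)
obs 2: x=3/2 → posterior Normal(31/14, 6/7)
obs 3: x=10 → posterior Normal(91/20, 3/5)
obs 4: x=5/2 → posterior Normal(53/13, 6/13)
obs 5: x=3 → posterior Normal(31/8, 3/8)
obs 6: x=-6 → posterior Normal(44/19, 6/19)
obs 7: x=3/2 → posterior Normal(97/44, 3/11)
obs 8: x=5/4 → posterior Normal(209/100, 6/25)
obs 9: x=-1 → posterior Normal(197/112, 3/14)
obs 10: x=9/4 → posterior Normal(56/31, 6/31)
obs 11: x=10 → posterior Normal(43/17, 3/17)

k = 3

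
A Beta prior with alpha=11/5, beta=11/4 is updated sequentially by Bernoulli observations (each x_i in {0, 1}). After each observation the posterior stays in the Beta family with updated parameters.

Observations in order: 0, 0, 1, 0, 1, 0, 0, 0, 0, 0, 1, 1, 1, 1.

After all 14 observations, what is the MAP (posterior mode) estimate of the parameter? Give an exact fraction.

obs 1: x=0 → posterior Beta(11/5, 15/4)
obs 2: x=0 → posterior Beta(11/5, 19/4)
obs 3: x=1 → posterior Beta(16/5, 19/4)
obs 4: x=0 → posterior Beta(16/5, 23/4)
obs 5: x=1 → posterior Beta(21/5, 23/4)
obs 6: x=0 → posterior Beta(21/5, 27/4)
obs 7: x=0 → posterior Beta(21/5, 31/4)
obs 8: x=0 → posterior Beta(21/5, 35/4)
obs 9: x=0 → posterior Beta(21/5, 39/4)
obs 10: x=0 → posterior Beta(21/5, 43/4)
obs 11: x=1 → posterior Beta(26/5, 43/4)
obs 12: x=1 → posterior Beta(31/5, 43/4)
obs 13: x=1 → posterior Beta(36/5, 43/4)
obs 14: x=1 → posterior Beta(41/5, 43/4)

48/113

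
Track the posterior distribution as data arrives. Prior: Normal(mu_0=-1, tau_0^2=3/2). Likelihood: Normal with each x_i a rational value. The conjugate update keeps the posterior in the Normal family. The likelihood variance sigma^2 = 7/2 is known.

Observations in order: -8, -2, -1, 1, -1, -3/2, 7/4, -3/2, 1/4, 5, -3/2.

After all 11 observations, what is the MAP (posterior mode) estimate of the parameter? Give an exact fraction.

-13/16

obs 1: x=-8 → posterior Normal(-31/10, 21/20)
obs 2: x=-2 → posterior Normal(-37/13, 21/26)
obs 3: x=-1 → posterior Normal(-5/2, 21/32)
obs 4: x=1 → posterior Normal(-37/19, 21/38)
obs 5: x=-1 → posterior Normal(-20/11, 21/44)
obs 6: x=-3/2 → posterior Normal(-89/50, 21/50)
obs 7: x=7/4 → posterior Normal(-157/112, 3/8)
obs 8: x=-3/2 → posterior Normal(-175/124, 21/62)
obs 9: x=1/4 → posterior Normal(-43/34, 21/68)
obs 10: x=5 → posterior Normal(-28/37, 21/74)
obs 11: x=-3/2 → posterior Normal(-13/16, 21/80)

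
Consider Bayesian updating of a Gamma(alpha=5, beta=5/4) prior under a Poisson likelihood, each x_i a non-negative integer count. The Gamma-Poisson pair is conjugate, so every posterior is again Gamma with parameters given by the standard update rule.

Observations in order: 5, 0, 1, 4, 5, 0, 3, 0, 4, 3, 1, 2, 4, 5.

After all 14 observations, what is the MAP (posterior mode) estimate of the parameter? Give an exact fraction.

164/61

obs 1: x=5 → posterior Gamma(10, 9/4)
obs 2: x=0 → posterior Gamma(10, 13/4)
obs 3: x=1 → posterior Gamma(11, 17/4)
obs 4: x=4 → posterior Gamma(15, 21/4)
obs 5: x=5 → posterior Gamma(20, 25/4)
obs 6: x=0 → posterior Gamma(20, 29/4)
obs 7: x=3 → posterior Gamma(23, 33/4)
obs 8: x=0 → posterior Gamma(23, 37/4)
obs 9: x=4 → posterior Gamma(27, 41/4)
obs 10: x=3 → posterior Gamma(30, 45/4)
obs 11: x=1 → posterior Gamma(31, 49/4)
obs 12: x=2 → posterior Gamma(33, 53/4)
obs 13: x=4 → posterior Gamma(37, 57/4)
obs 14: x=5 → posterior Gamma(42, 61/4)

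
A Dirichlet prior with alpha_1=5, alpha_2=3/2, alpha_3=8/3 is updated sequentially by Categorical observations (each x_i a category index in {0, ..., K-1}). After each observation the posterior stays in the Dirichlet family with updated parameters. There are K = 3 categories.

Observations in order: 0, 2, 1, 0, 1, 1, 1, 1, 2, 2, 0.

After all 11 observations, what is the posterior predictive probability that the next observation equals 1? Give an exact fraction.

obs 1: x=0 → posterior Dirichlet(6, 3/2, 8/3)
obs 2: x=2 → posterior Dirichlet(6, 3/2, 11/3)
obs 3: x=1 → posterior Dirichlet(6, 5/2, 11/3)
obs 4: x=0 → posterior Dirichlet(7, 5/2, 11/3)
obs 5: x=1 → posterior Dirichlet(7, 7/2, 11/3)
obs 6: x=1 → posterior Dirichlet(7, 9/2, 11/3)
obs 7: x=1 → posterior Dirichlet(7, 11/2, 11/3)
obs 8: x=1 → posterior Dirichlet(7, 13/2, 11/3)
obs 9: x=2 → posterior Dirichlet(7, 13/2, 14/3)
obs 10: x=2 → posterior Dirichlet(7, 13/2, 17/3)
obs 11: x=0 → posterior Dirichlet(8, 13/2, 17/3)

39/121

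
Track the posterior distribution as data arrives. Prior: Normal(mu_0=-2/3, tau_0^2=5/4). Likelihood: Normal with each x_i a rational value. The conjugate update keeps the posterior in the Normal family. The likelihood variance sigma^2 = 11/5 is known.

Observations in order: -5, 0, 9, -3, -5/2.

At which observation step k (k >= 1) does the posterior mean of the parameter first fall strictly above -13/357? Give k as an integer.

k = 3

obs 1: x=-5 → posterior Normal(-463/207, 55/69)
obs 2: x=0 → posterior Normal(-463/282, 55/94)
obs 3: x=9 → posterior Normal(212/357, 55/119)
obs 4: x=-3 → posterior Normal(-13/432, 55/144)
obs 5: x=-5/2 → posterior Normal(-401/1014, 55/169)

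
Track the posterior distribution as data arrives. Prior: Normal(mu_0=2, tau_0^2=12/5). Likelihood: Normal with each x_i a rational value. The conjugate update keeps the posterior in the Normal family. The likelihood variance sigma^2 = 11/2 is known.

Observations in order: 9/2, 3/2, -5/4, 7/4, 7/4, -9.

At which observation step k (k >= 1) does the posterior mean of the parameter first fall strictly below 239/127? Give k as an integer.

obs 1: x=9/2 → posterior Normal(218/79, 132/79)
obs 2: x=3/2 → posterior Normal(254/103, 132/103)
obs 3: x=-5/4 → posterior Normal(224/127, 132/127)
obs 4: x=7/4 → posterior Normal(266/151, 132/151)
obs 5: x=7/4 → posterior Normal(44/25, 132/175)
obs 6: x=-9 → posterior Normal(92/199, 132/199)

k = 3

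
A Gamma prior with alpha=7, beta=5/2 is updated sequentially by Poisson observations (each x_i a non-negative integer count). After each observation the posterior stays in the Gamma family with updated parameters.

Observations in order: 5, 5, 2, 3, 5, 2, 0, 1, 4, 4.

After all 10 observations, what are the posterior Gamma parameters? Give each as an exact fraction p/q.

alpha=38, beta=25/2

obs 1: x=5 → posterior Gamma(12, 7/2)
obs 2: x=5 → posterior Gamma(17, 9/2)
obs 3: x=2 → posterior Gamma(19, 11/2)
obs 4: x=3 → posterior Gamma(22, 13/2)
obs 5: x=5 → posterior Gamma(27, 15/2)
obs 6: x=2 → posterior Gamma(29, 17/2)
obs 7: x=0 → posterior Gamma(29, 19/2)
obs 8: x=1 → posterior Gamma(30, 21/2)
obs 9: x=4 → posterior Gamma(34, 23/2)
obs 10: x=4 → posterior Gamma(38, 25/2)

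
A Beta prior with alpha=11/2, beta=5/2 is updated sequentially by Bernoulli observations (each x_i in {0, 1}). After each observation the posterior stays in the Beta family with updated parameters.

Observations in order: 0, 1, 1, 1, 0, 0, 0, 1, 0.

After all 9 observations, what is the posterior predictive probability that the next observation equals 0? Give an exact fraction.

obs 1: x=0 → posterior Beta(11/2, 7/2)
obs 2: x=1 → posterior Beta(13/2, 7/2)
obs 3: x=1 → posterior Beta(15/2, 7/2)
obs 4: x=1 → posterior Beta(17/2, 7/2)
obs 5: x=0 → posterior Beta(17/2, 9/2)
obs 6: x=0 → posterior Beta(17/2, 11/2)
obs 7: x=0 → posterior Beta(17/2, 13/2)
obs 8: x=1 → posterior Beta(19/2, 13/2)
obs 9: x=0 → posterior Beta(19/2, 15/2)

15/34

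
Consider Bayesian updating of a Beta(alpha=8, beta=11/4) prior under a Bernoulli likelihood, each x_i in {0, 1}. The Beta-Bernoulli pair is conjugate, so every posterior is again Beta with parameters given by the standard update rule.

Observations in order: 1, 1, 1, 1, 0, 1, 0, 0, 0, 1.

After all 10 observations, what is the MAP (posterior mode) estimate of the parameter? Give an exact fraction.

obs 1: x=1 → posterior Beta(9, 11/4)
obs 2: x=1 → posterior Beta(10, 11/4)
obs 3: x=1 → posterior Beta(11, 11/4)
obs 4: x=1 → posterior Beta(12, 11/4)
obs 5: x=0 → posterior Beta(12, 15/4)
obs 6: x=1 → posterior Beta(13, 15/4)
obs 7: x=0 → posterior Beta(13, 19/4)
obs 8: x=0 → posterior Beta(13, 23/4)
obs 9: x=0 → posterior Beta(13, 27/4)
obs 10: x=1 → posterior Beta(14, 27/4)

52/75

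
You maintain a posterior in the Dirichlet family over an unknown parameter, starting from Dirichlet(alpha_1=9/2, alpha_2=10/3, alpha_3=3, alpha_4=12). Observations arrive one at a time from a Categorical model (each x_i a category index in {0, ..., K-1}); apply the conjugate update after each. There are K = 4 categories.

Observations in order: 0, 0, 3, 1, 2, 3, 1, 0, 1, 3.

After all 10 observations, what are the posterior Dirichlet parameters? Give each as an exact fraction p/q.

alpha_1=15/2, alpha_2=19/3, alpha_3=4, alpha_4=15

obs 1: x=0 → posterior Dirichlet(11/2, 10/3, 3, 12)
obs 2: x=0 → posterior Dirichlet(13/2, 10/3, 3, 12)
obs 3: x=3 → posterior Dirichlet(13/2, 10/3, 3, 13)
obs 4: x=1 → posterior Dirichlet(13/2, 13/3, 3, 13)
obs 5: x=2 → posterior Dirichlet(13/2, 13/3, 4, 13)
obs 6: x=3 → posterior Dirichlet(13/2, 13/3, 4, 14)
obs 7: x=1 → posterior Dirichlet(13/2, 16/3, 4, 14)
obs 8: x=0 → posterior Dirichlet(15/2, 16/3, 4, 14)
obs 9: x=1 → posterior Dirichlet(15/2, 19/3, 4, 14)
obs 10: x=3 → posterior Dirichlet(15/2, 19/3, 4, 15)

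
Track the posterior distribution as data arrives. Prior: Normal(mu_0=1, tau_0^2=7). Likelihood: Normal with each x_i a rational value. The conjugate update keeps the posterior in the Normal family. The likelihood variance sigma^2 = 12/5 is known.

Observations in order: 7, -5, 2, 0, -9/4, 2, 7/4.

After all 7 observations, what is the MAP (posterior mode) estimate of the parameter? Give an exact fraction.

409/514

obs 1: x=7 → posterior Normal(257/47, 84/47)
obs 2: x=-5 → posterior Normal(1, 42/41)
obs 3: x=2 → posterior Normal(152/117, 28/39)
obs 4: x=0 → posterior Normal(1, 21/38)
obs 5: x=-9/4 → posterior Normal(293/748, 84/187)
obs 6: x=2 → posterior Normal(191/296, 14/37)
obs 7: x=7/4 → posterior Normal(409/514, 84/257)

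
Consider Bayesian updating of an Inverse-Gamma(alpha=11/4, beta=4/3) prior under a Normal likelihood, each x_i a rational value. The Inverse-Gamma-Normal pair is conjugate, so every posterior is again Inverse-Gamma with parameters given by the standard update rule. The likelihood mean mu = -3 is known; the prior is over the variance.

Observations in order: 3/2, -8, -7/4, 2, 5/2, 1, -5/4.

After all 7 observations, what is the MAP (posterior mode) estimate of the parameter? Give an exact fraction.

obs 1: x=3/2 → posterior Inverse-Gamma(13/4, 275/24)
obs 2: x=-8 → posterior Inverse-Gamma(15/4, 575/24)
obs 3: x=-7/4 → posterior Inverse-Gamma(17/4, 2375/96)
obs 4: x=2 → posterior Inverse-Gamma(19/4, 3575/96)
obs 5: x=5/2 → posterior Inverse-Gamma(21/4, 5027/96)
obs 6: x=1 → posterior Inverse-Gamma(23/4, 5795/96)
obs 7: x=-5/4 → posterior Inverse-Gamma(25/4, 2971/48)

2971/348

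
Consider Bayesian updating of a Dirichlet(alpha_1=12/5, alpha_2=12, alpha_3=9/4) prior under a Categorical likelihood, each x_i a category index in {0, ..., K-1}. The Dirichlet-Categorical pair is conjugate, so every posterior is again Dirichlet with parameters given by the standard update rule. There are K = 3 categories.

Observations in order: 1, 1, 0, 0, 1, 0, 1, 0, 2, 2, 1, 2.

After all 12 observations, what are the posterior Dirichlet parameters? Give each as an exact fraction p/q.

obs 1: x=1 → posterior Dirichlet(12/5, 13, 9/4)
obs 2: x=1 → posterior Dirichlet(12/5, 14, 9/4)
obs 3: x=0 → posterior Dirichlet(17/5, 14, 9/4)
obs 4: x=0 → posterior Dirichlet(22/5, 14, 9/4)
obs 5: x=1 → posterior Dirichlet(22/5, 15, 9/4)
obs 6: x=0 → posterior Dirichlet(27/5, 15, 9/4)
obs 7: x=1 → posterior Dirichlet(27/5, 16, 9/4)
obs 8: x=0 → posterior Dirichlet(32/5, 16, 9/4)
obs 9: x=2 → posterior Dirichlet(32/5, 16, 13/4)
obs 10: x=2 → posterior Dirichlet(32/5, 16, 17/4)
obs 11: x=1 → posterior Dirichlet(32/5, 17, 17/4)
obs 12: x=2 → posterior Dirichlet(32/5, 17, 21/4)

alpha_1=32/5, alpha_2=17, alpha_3=21/4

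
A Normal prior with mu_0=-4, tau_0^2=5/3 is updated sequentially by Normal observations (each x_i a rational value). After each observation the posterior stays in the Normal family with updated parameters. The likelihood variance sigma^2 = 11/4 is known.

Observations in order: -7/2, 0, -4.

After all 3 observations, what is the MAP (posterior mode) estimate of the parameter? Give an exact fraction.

obs 1: x=-7/2 → posterior Normal(-202/53, 55/53)
obs 2: x=0 → posterior Normal(-202/73, 55/73)
obs 3: x=-4 → posterior Normal(-94/31, 55/93)

-94/31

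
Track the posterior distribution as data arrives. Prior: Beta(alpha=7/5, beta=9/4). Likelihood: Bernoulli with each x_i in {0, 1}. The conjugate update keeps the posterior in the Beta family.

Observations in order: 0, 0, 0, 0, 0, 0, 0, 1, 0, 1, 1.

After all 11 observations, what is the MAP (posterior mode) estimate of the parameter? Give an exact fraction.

obs 1: x=0 → posterior Beta(7/5, 13/4)
obs 2: x=0 → posterior Beta(7/5, 17/4)
obs 3: x=0 → posterior Beta(7/5, 21/4)
obs 4: x=0 → posterior Beta(7/5, 25/4)
obs 5: x=0 → posterior Beta(7/5, 29/4)
obs 6: x=0 → posterior Beta(7/5, 33/4)
obs 7: x=0 → posterior Beta(7/5, 37/4)
obs 8: x=1 → posterior Beta(12/5, 37/4)
obs 9: x=0 → posterior Beta(12/5, 41/4)
obs 10: x=1 → posterior Beta(17/5, 41/4)
obs 11: x=1 → posterior Beta(22/5, 41/4)

68/253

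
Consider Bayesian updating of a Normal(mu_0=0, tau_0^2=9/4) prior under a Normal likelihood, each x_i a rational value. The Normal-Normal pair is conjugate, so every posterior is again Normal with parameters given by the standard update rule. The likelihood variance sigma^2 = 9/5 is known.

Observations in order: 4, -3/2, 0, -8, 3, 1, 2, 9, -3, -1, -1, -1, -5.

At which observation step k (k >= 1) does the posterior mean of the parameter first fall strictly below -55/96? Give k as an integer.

k = 4

obs 1: x=4 → posterior Normal(20/9, 1)
obs 2: x=-3/2 → posterior Normal(25/28, 9/14)
obs 3: x=0 → posterior Normal(25/38, 9/19)
obs 4: x=-8 → posterior Normal(-55/48, 3/8)
obs 5: x=3 → posterior Normal(-25/58, 9/29)
obs 6: x=1 → posterior Normal(-15/68, 9/34)
obs 7: x=2 → posterior Normal(5/78, 3/13)
obs 8: x=9 → posterior Normal(95/88, 9/44)
obs 9: x=-3 → posterior Normal(65/98, 9/49)
obs 10: x=-1 → posterior Normal(55/108, 1/6)
obs 11: x=-1 → posterior Normal(45/118, 9/59)
obs 12: x=-1 → posterior Normal(35/128, 9/64)
obs 13: x=-5 → posterior Normal(-5/46, 3/23)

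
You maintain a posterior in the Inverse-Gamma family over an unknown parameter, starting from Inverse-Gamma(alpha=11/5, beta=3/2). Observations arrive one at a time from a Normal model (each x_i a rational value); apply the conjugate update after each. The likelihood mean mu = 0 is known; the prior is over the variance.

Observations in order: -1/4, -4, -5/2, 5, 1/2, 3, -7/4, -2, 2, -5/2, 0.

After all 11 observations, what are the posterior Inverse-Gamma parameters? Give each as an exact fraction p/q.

obs 1: x=-1/4 → posterior Inverse-Gamma(27/10, 49/32)
obs 2: x=-4 → posterior Inverse-Gamma(16/5, 305/32)
obs 3: x=-5/2 → posterior Inverse-Gamma(37/10, 405/32)
obs 4: x=5 → posterior Inverse-Gamma(21/5, 805/32)
obs 5: x=1/2 → posterior Inverse-Gamma(47/10, 809/32)
obs 6: x=3 → posterior Inverse-Gamma(26/5, 953/32)
obs 7: x=-7/4 → posterior Inverse-Gamma(57/10, 501/16)
obs 8: x=-2 → posterior Inverse-Gamma(31/5, 533/16)
obs 9: x=2 → posterior Inverse-Gamma(67/10, 565/16)
obs 10: x=-5/2 → posterior Inverse-Gamma(36/5, 615/16)
obs 11: x=0 → posterior Inverse-Gamma(77/10, 615/16)

alpha=77/10, beta=615/16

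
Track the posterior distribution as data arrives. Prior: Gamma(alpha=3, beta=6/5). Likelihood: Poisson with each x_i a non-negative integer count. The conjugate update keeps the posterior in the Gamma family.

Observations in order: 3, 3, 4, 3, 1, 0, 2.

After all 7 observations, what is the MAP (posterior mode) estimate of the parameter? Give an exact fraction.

obs 1: x=3 → posterior Gamma(6, 11/5)
obs 2: x=3 → posterior Gamma(9, 16/5)
obs 3: x=4 → posterior Gamma(13, 21/5)
obs 4: x=3 → posterior Gamma(16, 26/5)
obs 5: x=1 → posterior Gamma(17, 31/5)
obs 6: x=0 → posterior Gamma(17, 36/5)
obs 7: x=2 → posterior Gamma(19, 41/5)

90/41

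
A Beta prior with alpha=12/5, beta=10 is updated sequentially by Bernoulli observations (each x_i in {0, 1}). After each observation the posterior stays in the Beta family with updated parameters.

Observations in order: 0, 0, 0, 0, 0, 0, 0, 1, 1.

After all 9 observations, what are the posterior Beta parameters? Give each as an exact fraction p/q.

alpha=22/5, beta=17

obs 1: x=0 → posterior Beta(12/5, 11)
obs 2: x=0 → posterior Beta(12/5, 12)
obs 3: x=0 → posterior Beta(12/5, 13)
obs 4: x=0 → posterior Beta(12/5, 14)
obs 5: x=0 → posterior Beta(12/5, 15)
obs 6: x=0 → posterior Beta(12/5, 16)
obs 7: x=0 → posterior Beta(12/5, 17)
obs 8: x=1 → posterior Beta(17/5, 17)
obs 9: x=1 → posterior Beta(22/5, 17)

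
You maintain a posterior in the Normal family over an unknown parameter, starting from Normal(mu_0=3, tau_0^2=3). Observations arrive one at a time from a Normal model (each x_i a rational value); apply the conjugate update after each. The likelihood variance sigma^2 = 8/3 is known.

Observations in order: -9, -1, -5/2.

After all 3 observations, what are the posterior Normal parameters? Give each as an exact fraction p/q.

obs 1: x=-9 → posterior Normal(-57/17, 24/17)
obs 2: x=-1 → posterior Normal(-33/13, 12/13)
obs 3: x=-5/2 → posterior Normal(-177/70, 24/35)

mu_0=-177/70, tau_0^2=24/35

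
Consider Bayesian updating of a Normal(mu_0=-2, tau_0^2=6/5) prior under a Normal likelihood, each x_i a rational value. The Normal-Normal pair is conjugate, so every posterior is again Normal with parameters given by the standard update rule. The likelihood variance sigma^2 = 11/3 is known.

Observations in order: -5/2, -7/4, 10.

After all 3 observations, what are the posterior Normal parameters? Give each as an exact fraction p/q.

obs 1: x=-5/2 → posterior Normal(-155/73, 66/73)
obs 2: x=-7/4 → posterior Normal(-373/182, 66/91)
obs 3: x=10 → posterior Normal(-13/218, 66/109)

mu_0=-13/218, tau_0^2=66/109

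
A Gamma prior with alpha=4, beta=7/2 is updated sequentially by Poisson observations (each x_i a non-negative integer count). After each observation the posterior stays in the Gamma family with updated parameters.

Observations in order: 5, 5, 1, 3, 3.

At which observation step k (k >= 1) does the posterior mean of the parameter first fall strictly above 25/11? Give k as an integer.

obs 1: x=5 → posterior Gamma(9, 9/2)
obs 2: x=5 → posterior Gamma(14, 11/2)
obs 3: x=1 → posterior Gamma(15, 13/2)
obs 4: x=3 → posterior Gamma(18, 15/2)
obs 5: x=3 → posterior Gamma(21, 17/2)

k = 2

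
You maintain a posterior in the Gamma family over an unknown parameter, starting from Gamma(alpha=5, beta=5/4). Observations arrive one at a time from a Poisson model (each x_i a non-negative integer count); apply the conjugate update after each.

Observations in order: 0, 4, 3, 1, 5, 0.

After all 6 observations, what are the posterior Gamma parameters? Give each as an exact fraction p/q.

obs 1: x=0 → posterior Gamma(5, 9/4)
obs 2: x=4 → posterior Gamma(9, 13/4)
obs 3: x=3 → posterior Gamma(12, 17/4)
obs 4: x=1 → posterior Gamma(13, 21/4)
obs 5: x=5 → posterior Gamma(18, 25/4)
obs 6: x=0 → posterior Gamma(18, 29/4)

alpha=18, beta=29/4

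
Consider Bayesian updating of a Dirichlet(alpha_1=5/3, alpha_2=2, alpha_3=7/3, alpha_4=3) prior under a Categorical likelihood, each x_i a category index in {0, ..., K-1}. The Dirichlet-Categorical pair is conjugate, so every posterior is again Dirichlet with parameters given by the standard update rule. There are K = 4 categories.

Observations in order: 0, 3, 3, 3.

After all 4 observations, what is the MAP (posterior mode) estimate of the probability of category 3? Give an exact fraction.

obs 1: x=0 → posterior Dirichlet(8/3, 2, 7/3, 3)
obs 2: x=3 → posterior Dirichlet(8/3, 2, 7/3, 4)
obs 3: x=3 → posterior Dirichlet(8/3, 2, 7/3, 5)
obs 4: x=3 → posterior Dirichlet(8/3, 2, 7/3, 6)

5/9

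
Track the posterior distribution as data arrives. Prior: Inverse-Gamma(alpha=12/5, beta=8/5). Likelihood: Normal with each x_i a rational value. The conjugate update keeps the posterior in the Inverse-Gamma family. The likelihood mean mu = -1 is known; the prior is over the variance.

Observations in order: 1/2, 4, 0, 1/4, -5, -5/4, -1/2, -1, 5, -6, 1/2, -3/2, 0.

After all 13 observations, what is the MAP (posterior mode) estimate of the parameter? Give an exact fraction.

4553/792

obs 1: x=1/2 → posterior Inverse-Gamma(29/10, 109/40)
obs 2: x=4 → posterior Inverse-Gamma(17/5, 609/40)
obs 3: x=0 → posterior Inverse-Gamma(39/10, 629/40)
obs 4: x=1/4 → posterior Inverse-Gamma(22/5, 2641/160)
obs 5: x=-5 → posterior Inverse-Gamma(49/10, 3921/160)
obs 6: x=-5/4 → posterior Inverse-Gamma(27/5, 1963/80)
obs 7: x=-1/2 → posterior Inverse-Gamma(59/10, 1973/80)
obs 8: x=-1 → posterior Inverse-Gamma(32/5, 1973/80)
obs 9: x=5 → posterior Inverse-Gamma(69/10, 3413/80)
obs 10: x=-6 → posterior Inverse-Gamma(37/5, 4413/80)
obs 11: x=1/2 → posterior Inverse-Gamma(79/10, 4503/80)
obs 12: x=-3/2 → posterior Inverse-Gamma(42/5, 4513/80)
obs 13: x=0 → posterior Inverse-Gamma(89/10, 4553/80)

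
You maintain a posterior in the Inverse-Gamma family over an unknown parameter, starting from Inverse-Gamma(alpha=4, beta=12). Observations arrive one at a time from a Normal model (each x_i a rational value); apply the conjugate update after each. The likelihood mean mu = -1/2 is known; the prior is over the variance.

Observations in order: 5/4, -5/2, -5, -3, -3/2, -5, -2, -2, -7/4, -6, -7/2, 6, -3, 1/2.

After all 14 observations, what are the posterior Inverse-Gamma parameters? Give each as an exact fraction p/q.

obs 1: x=5/4 → posterior Inverse-Gamma(9/2, 433/32)
obs 2: x=-5/2 → posterior Inverse-Gamma(5, 497/32)
obs 3: x=-5 → posterior Inverse-Gamma(11/2, 821/32)
obs 4: x=-3 → posterior Inverse-Gamma(6, 921/32)
obs 5: x=-3/2 → posterior Inverse-Gamma(13/2, 937/32)
obs 6: x=-5 → posterior Inverse-Gamma(7, 1261/32)
obs 7: x=-2 → posterior Inverse-Gamma(15/2, 1297/32)
obs 8: x=-2 → posterior Inverse-Gamma(8, 1333/32)
obs 9: x=-7/4 → posterior Inverse-Gamma(17/2, 679/16)
obs 10: x=-6 → posterior Inverse-Gamma(9, 921/16)
obs 11: x=-7/2 → posterior Inverse-Gamma(19/2, 993/16)
obs 12: x=6 → posterior Inverse-Gamma(10, 1331/16)
obs 13: x=-3 → posterior Inverse-Gamma(21/2, 1381/16)
obs 14: x=1/2 → posterior Inverse-Gamma(11, 1389/16)

alpha=11, beta=1389/16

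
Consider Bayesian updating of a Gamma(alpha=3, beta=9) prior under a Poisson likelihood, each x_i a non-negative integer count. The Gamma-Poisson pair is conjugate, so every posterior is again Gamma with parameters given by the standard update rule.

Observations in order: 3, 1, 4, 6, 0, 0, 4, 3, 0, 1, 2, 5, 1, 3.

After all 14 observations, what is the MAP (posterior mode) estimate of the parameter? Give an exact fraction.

35/23

obs 1: x=3 → posterior Gamma(6, 10)
obs 2: x=1 → posterior Gamma(7, 11)
obs 3: x=4 → posterior Gamma(11, 12)
obs 4: x=6 → posterior Gamma(17, 13)
obs 5: x=0 → posterior Gamma(17, 14)
obs 6: x=0 → posterior Gamma(17, 15)
obs 7: x=4 → posterior Gamma(21, 16)
obs 8: x=3 → posterior Gamma(24, 17)
obs 9: x=0 → posterior Gamma(24, 18)
obs 10: x=1 → posterior Gamma(25, 19)
obs 11: x=2 → posterior Gamma(27, 20)
obs 12: x=5 → posterior Gamma(32, 21)
obs 13: x=1 → posterior Gamma(33, 22)
obs 14: x=3 → posterior Gamma(36, 23)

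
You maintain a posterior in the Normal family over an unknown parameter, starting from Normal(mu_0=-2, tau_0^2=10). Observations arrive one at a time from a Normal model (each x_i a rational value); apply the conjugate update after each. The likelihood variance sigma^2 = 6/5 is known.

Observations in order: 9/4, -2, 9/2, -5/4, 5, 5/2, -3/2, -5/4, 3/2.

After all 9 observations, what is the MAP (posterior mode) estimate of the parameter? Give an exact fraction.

317/304

obs 1: x=9/4 → posterior Normal(201/112, 15/14)
obs 2: x=-2 → posterior Normal(1/212, 30/53)
obs 3: x=9/2 → posterior Normal(451/312, 5/13)
obs 4: x=-5/4 → posterior Normal(163/206, 30/103)
obs 5: x=5 → posterior Normal(413/256, 15/64)
obs 6: x=5/2 → posterior Normal(269/153, 10/51)
obs 7: x=-3/2 → posterior Normal(463/356, 15/89)
obs 8: x=-5/4 → posterior Normal(801/812, 30/203)
obs 9: x=3/2 → posterior Normal(317/304, 5/38)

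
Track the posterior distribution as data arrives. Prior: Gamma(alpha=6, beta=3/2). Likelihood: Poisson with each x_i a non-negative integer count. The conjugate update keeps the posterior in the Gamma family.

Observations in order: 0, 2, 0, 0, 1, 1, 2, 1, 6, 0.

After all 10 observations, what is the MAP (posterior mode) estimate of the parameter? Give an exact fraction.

obs 1: x=0 → posterior Gamma(6, 5/2)
obs 2: x=2 → posterior Gamma(8, 7/2)
obs 3: x=0 → posterior Gamma(8, 9/2)
obs 4: x=0 → posterior Gamma(8, 11/2)
obs 5: x=1 → posterior Gamma(9, 13/2)
obs 6: x=1 → posterior Gamma(10, 15/2)
obs 7: x=2 → posterior Gamma(12, 17/2)
obs 8: x=1 → posterior Gamma(13, 19/2)
obs 9: x=6 → posterior Gamma(19, 21/2)
obs 10: x=0 → posterior Gamma(19, 23/2)

36/23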